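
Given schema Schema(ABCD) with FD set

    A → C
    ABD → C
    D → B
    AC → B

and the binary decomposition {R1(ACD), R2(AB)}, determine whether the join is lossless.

Common attributes: R1 ∩ R2 = {A}.
Closure of {A}: A → C applies, adding C; AC → B applies, adding B. So (A)⁺ = {ABC}.
This closure contains every attribute of R2, so R1 ∩ R2 → R2. The join is lossless.

Yes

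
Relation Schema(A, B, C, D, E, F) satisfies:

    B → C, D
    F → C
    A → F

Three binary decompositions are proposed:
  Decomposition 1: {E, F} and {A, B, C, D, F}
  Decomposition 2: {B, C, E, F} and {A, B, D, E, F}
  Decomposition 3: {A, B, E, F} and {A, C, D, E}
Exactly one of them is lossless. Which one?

Decomposition 2

Decomposition 1: common = {F}, closure = {C, F} → lossy.
Decomposition 2: common = {B, E, F}, closure = {B, C, D, E, F} → lossless.
Decomposition 3: common = {A, E}, closure = {A, C, E, F} → lossy.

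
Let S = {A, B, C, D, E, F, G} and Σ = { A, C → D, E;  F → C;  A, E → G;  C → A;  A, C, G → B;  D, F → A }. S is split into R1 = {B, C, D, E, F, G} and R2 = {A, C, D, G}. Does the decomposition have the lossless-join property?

Common attributes: R1 ∩ R2 = {C, D, G}.
Closure of {C, D, G}: C → A applies, adding A; A, C, G → B applies, adding B; A, C → D, E applies, adding E. So (C, D, G)⁺ = {A, B, C, D, E, G}.
This closure contains every attribute of R2, so R1 ∩ R2 → R2. The join is lossless.

Yes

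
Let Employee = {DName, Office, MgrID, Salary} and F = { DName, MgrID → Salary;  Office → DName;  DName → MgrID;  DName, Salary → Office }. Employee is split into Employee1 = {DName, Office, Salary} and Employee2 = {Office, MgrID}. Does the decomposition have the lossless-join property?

Common attributes: Employee1 ∩ Employee2 = {Office}.
Closure of {Office}: Office → DName applies, adding DName; DName → MgrID applies, adding MgrID; DName, MgrID → Salary applies, adding Salary. So (Office)⁺ = {DName, Office, MgrID, Salary}.
This closure contains every attribute of Employee1, so Employee1 ∩ Employee2 → Employee1. The join is lossless.

Yes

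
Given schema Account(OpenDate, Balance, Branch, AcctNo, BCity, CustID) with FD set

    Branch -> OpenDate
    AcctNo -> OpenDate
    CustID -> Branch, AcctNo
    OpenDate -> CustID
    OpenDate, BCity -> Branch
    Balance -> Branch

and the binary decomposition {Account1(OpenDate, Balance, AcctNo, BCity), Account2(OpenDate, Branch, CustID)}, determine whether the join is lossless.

Yes

Common attributes: Account1 ∩ Account2 = {OpenDate}.
Closure of {OpenDate}: OpenDate → CustID applies, adding CustID; CustID → Branch, AcctNo applies, adding Branch, AcctNo. So (OpenDate)⁺ = {OpenDate, Branch, AcctNo, CustID}.
This closure contains every attribute of Account2, so Account1 ∩ Account2 → Account2. The join is lossless.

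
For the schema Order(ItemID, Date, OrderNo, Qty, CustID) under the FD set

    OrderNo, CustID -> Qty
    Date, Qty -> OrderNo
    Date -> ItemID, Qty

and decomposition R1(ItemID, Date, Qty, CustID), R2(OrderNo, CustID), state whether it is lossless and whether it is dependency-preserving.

lossy and not dependency-preserving

Lossless test: (CustID)⁺ = {CustID}, which is a superkey of neither fragment — lossy.
Dependency preservation: the restricted closure of {OrderNo, CustID} across the fragments never reaches {Qty}, so OrderNo, CustID → Qty cannot be enforced without a join — not preserved.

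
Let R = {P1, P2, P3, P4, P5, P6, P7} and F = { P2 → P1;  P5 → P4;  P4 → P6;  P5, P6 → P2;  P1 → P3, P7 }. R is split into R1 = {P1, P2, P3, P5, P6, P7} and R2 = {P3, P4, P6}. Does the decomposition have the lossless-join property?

No

Common attributes: R1 ∩ R2 = {P3, P6}.
No dependency enlarges {P3, P6}, so (P3, P6)⁺ = {P3, P6}.
The closure contains neither all of R1 = {P1, P2, P3, P5, P6, P7} nor all of R2 = {P3, P4, P6}, so the common attributes are not a superkey of either fragment. The join is lossy.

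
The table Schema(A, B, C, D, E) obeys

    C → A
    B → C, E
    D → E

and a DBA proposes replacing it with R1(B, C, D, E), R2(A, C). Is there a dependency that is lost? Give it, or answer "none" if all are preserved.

none

C → A lies within R2.
B → C, E lies within R1.
D → E lies within R1.
Every dependency is enforceable on the fragments, so the decomposition is dependency-preserving.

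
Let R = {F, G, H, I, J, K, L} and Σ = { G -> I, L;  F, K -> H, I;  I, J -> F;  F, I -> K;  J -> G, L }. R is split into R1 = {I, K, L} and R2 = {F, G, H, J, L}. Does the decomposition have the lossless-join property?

Common attributes: R1 ∩ R2 = {L}.
No dependency enlarges {L}, so (L)⁺ = {L}.
The closure contains neither all of R1 = {I, K, L} nor all of R2 = {F, G, H, J, L}, so the common attributes are not a superkey of either fragment. The join is lossy.

No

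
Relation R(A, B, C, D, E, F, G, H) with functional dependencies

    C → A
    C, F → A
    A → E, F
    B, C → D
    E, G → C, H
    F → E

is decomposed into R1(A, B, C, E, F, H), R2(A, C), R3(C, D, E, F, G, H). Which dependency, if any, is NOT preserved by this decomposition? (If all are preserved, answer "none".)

Check B, C → D: no single fragment contains all of {B, C, D}, and the restricted closure of {B, C} across the fragments never reaches {D}.
C → A is preserved.
C, F → A is preserved.
A → E, F is preserved.
E, G → C, H is preserved.
F → E is preserved.

B, C → D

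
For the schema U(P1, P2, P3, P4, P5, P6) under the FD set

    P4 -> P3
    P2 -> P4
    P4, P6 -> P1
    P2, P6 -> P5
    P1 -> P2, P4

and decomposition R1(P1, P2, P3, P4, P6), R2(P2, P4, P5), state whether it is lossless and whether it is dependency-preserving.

lossy and not dependency-preserving

Lossless test: (P2, P4)⁺ = {P2, P3, P4}, which is a superkey of neither fragment — lossy.
Dependency preservation: the restricted closure of {P2, P6} across the fragments never reaches {P5}, so P2, P6 → P5 cannot be enforced without a join — not preserved.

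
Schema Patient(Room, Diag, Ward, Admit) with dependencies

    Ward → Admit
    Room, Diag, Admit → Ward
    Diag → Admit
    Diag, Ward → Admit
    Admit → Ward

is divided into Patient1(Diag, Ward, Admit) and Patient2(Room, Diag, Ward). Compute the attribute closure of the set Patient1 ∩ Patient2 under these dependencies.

Patient1 ∩ Patient2 = {Diag, Ward}.
Ward → Admit applies, adding Admit
Closure: {Diag, Ward, Admit}.

Diag, Ward, Admit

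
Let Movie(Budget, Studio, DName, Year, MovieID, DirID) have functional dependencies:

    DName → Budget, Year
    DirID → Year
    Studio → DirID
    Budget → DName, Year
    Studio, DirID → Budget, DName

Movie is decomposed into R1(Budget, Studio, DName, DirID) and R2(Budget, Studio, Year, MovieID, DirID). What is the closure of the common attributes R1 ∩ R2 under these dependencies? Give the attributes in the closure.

R1 ∩ R2 = {Budget, Studio, DirID}.
DirID → Year applies, adding Year
Budget → DName, Year applies, adding DName
Closure: {Budget, Studio, DName, Year, DirID}.

Budget, Studio, DName, Year, DirID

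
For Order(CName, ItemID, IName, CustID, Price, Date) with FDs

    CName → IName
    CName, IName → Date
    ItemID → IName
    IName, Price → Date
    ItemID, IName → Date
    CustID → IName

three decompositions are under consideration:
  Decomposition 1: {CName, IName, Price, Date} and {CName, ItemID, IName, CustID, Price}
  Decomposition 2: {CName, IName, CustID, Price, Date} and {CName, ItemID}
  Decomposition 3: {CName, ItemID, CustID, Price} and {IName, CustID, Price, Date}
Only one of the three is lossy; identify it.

Decomposition 2

Decomposition 1: common = {CName, IName, Price}, closure = {CName, IName, Price, Date} → lossless.
Decomposition 2: common = {CName}, closure = {CName, IName, Date} → lossy.
Decomposition 3: common = {CustID, Price}, closure = {IName, CustID, Price, Date} → lossless.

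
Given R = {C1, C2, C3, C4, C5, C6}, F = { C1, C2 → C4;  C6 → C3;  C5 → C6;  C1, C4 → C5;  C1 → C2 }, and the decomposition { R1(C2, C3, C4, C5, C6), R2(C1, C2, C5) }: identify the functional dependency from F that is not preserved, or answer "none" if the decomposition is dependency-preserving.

Check C1, C2 → C4: no single fragment contains all of {C1, C2, C4}, and the restricted closure of {C1, C2} across the fragments never reaches {C4}.
C6 → C3 is preserved.
C5 → C6 is preserved.
C1, C4 → C5 is preserved.
C1 → C2 is preserved.

C1, C2 → C4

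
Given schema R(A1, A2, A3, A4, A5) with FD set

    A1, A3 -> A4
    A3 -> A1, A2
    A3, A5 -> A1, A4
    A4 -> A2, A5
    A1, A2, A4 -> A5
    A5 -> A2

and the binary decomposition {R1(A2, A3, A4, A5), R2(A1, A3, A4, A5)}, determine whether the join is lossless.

Common attributes: R1 ∩ R2 = {A3, A4, A5}.
Closure of {A3, A4, A5}: A3 → A1, A2 applies, adding A1, A2. So (A3, A4, A5)⁺ = {A1, A2, A3, A4, A5}.
This closure contains every attribute of R1, so R1 ∩ R2 → R1. The join is lossless.

Yes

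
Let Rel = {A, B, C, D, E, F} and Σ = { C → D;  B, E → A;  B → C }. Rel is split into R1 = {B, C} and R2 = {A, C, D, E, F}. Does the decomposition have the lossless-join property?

Common attributes: R1 ∩ R2 = {C}.
Closure of {C}: C → D applies, adding D. So (C)⁺ = {C, D}.
The closure contains neither all of R1 = {B, C} nor all of R2 = {A, C, D, E, F}, so the common attributes are not a superkey of either fragment. The join is lossy.

No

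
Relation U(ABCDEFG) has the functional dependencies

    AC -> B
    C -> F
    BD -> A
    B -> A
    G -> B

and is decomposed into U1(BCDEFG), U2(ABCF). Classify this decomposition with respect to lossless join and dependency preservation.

Lossless test: (BCF)⁺ = {ABCF}, which contains all of one fragment — lossless.
Dependency preservation: BD → A is not contained in any single fragment, but the restricted closure of its left-hand side across the fragments still reaches the right-hand side; the remaining FDs each lie inside some fragment. All dependencies are preserved.

lossless and dependency-preserving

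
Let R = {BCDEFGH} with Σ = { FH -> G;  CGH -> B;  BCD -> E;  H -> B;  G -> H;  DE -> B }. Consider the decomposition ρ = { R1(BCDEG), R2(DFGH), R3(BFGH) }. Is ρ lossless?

No

Chase test. Columns are BCDEFGH; row i has aⱼ where attribute j ∈ Ri, else bᵢⱼ.
Initial tableau (one row per fragment):
  row 1: a1 a2 a3 a4 b15 a6 b17
  row 2: b21 b22 a3 b24 a5 a6 a7
  row 3: a1 b32 b33 b34 a5 a6 a7
Rows 2 and 3 agree on H; apply H→B and equate their B entries.
Rows 1 and 2 agree on G; apply G→H and equate their H entries.
No row becomes fully distinguished — the join is lossy.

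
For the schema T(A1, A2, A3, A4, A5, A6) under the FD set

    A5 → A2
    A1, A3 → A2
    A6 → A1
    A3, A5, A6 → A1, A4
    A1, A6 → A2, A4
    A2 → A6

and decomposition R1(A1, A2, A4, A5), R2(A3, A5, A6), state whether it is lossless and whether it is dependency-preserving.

Lossless test: (A5)⁺ = {A1, A2, A4, A5, A6}, which contains all of one fragment — lossless.
Dependency preservation: the restricted closure of {A1, A3} across the fragments never reaches {A2}, so A1, A3 → A2 cannot be enforced without a join — not preserved.

lossless but not dependency-preserving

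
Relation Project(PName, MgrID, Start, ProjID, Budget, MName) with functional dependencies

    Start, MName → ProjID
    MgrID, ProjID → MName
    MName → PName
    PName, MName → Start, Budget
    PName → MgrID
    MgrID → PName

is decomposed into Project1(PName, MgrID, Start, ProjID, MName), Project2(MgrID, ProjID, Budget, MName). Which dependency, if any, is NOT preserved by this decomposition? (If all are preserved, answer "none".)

Start, MName → ProjID lies within Project1.
MgrID, ProjID → MName lies within Project1.
MName → PName lies within Project1.
PName, MName → Start, Budget: restricted closure across fragments reaches Start, Budget.
PName → MgrID lies within Project1.
MgrID → PName lies within Project1.
Every dependency is enforceable on the fragments, so the decomposition is dependency-preserving.

none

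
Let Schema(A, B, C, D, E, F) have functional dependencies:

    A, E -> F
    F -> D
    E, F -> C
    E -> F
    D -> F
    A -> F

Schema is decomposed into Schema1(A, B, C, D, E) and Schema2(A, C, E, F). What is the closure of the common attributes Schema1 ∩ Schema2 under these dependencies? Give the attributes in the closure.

Schema1 ∩ Schema2 = {A, C, E}.
A, E → F applies, adding F
F → D applies, adding D
Closure: {A, C, D, E, F}.

A, C, D, E, F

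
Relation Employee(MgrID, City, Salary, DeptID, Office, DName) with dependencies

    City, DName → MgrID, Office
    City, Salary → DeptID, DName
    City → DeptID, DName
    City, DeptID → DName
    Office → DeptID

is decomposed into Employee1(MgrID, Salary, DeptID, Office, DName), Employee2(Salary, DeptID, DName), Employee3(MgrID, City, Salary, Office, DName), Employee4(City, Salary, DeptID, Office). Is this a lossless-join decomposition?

Yes

Chase test. Columns are MgrID, City, Salary, DeptID, Office, DName; row i has aⱼ where attribute j ∈ Employeei, else bᵢⱼ.
Initial tableau (one row per fragment):
  row 1: a1 b12 a3 a4 a5 a6
  row 2: b21 b22 a3 a4 b25 a6
  row 3: a1 a2 a3 b34 a5 a6
  row 4: b41 a2 a3 a4 a5 b46
Rows 3 and 4 agree on City, Salary; apply City, Salary→DeptID, DName and equate their DeptID, DName entries.
Rows 3 and 4 agree on City, DName; apply City, DName→MgrID, Office and equate their MgrID, Office entries.
Row 3 is now all distinguished symbols — the join is lossless.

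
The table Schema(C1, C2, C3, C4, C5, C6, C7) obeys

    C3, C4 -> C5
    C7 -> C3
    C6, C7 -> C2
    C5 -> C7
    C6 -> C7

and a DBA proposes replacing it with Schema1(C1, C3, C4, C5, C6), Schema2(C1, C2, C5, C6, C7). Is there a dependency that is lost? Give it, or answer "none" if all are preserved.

C7 -> C3

Check C7 → C3: no single fragment contains all of {C3, C7}, and the restricted closure of {C7} across the fragments never reaches {C3}.
C3, C4 → C5 is preserved.
C6, C7 → C2 is preserved.
C5 → C7 is preserved.
C6 → C7 is preserved.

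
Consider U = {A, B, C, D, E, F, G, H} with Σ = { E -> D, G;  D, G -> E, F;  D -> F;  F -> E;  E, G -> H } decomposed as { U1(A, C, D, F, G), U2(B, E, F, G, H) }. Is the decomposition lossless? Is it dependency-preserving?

Lossless test: (F, G)⁺ = {D, E, F, G, H}, which is a superkey of neither fragment — lossy.
Dependency preservation: E → D, G; D, G → E, F are not contained in any single fragment, but the restricted closure of each left-hand side across the fragments still reaches the right-hand side; the remaining FDs each lie inside some fragment. All dependencies are preserved.

lossy but dependency-preserving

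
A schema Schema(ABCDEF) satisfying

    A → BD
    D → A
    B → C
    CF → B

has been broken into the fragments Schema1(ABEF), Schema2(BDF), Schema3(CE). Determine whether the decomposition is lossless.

No

Chase test. Columns are ABCDEF; row i has aⱼ where attribute j ∈ Schemai, else bᵢⱼ.
Initial tableau (one row per fragment):
  row 1: a1 a2 b13 b14 a5 a6
  row 2: b21 a2 b23 a4 b25 a6
  row 3: b31 b32 a3 b34 a5 b36
Rows 1 and 2 agree on B; apply B→C and equate their C entries.
No row becomes fully distinguished — the join is lossy.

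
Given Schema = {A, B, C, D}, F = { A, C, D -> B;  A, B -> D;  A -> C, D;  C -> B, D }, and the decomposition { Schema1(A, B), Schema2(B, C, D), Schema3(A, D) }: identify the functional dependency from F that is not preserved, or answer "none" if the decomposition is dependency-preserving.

Check A → C, D: no single fragment contains all of {A, C, D}, and the restricted closure of {A} across the fragments never reaches {C, D}.
A, C, D → B is preserved.
A, B → D is preserved.
C → B, D is preserved.

A -> C, D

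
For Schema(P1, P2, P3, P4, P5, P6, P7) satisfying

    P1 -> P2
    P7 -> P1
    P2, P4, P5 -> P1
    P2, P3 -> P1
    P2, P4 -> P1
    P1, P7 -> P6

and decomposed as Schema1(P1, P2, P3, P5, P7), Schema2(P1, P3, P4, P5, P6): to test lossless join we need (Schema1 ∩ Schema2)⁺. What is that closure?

Schema1 ∩ Schema2 = {P1, P3, P5}.
P1 → P2 applies, adding P2
Closure: {P1, P2, P3, P5}.

P1, P2, P3, P5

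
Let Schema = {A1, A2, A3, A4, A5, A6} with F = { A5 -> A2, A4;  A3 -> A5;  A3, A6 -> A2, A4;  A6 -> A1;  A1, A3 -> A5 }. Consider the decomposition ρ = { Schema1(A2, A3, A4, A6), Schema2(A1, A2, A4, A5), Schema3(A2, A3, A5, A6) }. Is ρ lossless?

No

Chase test. Columns are A1, A2, A3, A4, A5, A6; row i has aⱼ where attribute j ∈ Schemai, else bᵢⱼ.
Initial tableau (one row per fragment):
  row 1: b11 a2 a3 a4 b15 a6
  row 2: a1 a2 b23 a4 a5 b26
  row 3: b31 a2 a3 b34 a5 a6
Rows 2 and 3 agree on A5; apply A5→A2, A4 and equate their A2, A4 entries.
Rows 1 and 3 agree on A3; apply A3→A5 and equate their A5 entries.
Rows 1 and 3 agree on A6; apply A6→A1 and equate their A1 entries.
No row becomes fully distinguished — the join is lossy.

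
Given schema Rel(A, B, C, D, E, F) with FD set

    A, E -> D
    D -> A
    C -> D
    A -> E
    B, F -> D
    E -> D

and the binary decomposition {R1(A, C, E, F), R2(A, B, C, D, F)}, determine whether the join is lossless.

Common attributes: R1 ∩ R2 = {A, C, F}.
Closure of {A, C, F}: C → D applies, adding D; A → E applies, adding E. So (A, C, F)⁺ = {A, C, D, E, F}.
This closure contains every attribute of R1, so R1 ∩ R2 → R1. The join is lossless.

Yes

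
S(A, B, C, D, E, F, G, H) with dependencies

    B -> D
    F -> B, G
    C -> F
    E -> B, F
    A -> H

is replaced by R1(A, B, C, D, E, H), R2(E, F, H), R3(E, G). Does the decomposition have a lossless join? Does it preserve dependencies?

Lossless test (chase): Rows 1 and 2 agree on E; apply E→B, F and equate their B, F entries. Rows 1 and 3 agree on E; apply E→B, F and equate their B, F entries. Rows 1 and 2 agree on B; apply B→D and equate their D entries. Rows 1 and 3 agree on B; apply B→D and equate their D entries. Rows 1 and 2 agree on F; apply F→B, G and equate their B, G entries. Rows 1 and 3 agree on F; apply F→B, G and equate their B, G entries. Row 1 is now all distinguished symbols — the join is lossless.
Dependency preservation: the restricted closure of {F} across the fragments never reaches {B, G}, so F → B, G cannot be enforced without a join — not preserved.

lossless but not dependency-preserving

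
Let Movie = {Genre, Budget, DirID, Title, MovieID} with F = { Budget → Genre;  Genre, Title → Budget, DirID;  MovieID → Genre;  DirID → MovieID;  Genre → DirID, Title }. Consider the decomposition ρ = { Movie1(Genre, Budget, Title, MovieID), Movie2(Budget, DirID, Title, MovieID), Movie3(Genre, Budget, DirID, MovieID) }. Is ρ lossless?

Yes

Chase test. Columns are Genre, Budget, DirID, Title, MovieID; row i has aⱼ where attribute j ∈ Moviei, else bᵢⱼ.
Initial tableau (one row per fragment):
  row 1: a1 a2 b13 a4 a5
  row 2: b21 a2 a3 a4 a5
  row 3: a1 a2 a3 b34 a5
Rows 1 and 2 agree on Budget; apply Budget→Genre and equate their Genre entries.
Rows 1 and 2 agree on Genre, Title; apply Genre, Title→Budget, DirID and equate their Budget, DirID entries.
Rows 1 and 3 agree on Genre; apply Genre→DirID, Title and equate their DirID, Title entries.
Row 1 is now all distinguished symbols — the join is lossless.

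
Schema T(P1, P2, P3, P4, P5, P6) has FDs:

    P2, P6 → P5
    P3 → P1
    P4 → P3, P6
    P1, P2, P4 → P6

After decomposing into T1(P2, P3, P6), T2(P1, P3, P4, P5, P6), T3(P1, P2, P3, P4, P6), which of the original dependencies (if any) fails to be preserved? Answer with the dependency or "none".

Check P2, P6 → P5: no single fragment contains all of {P2, P5, P6}, and the restricted closure of {P2, P6} across the fragments never reaches {P5}.
P3 → P1 is preserved.
P4 → P3, P6 is preserved.
P1, P2, P4 → P6 is preserved.

P2, P6 → P5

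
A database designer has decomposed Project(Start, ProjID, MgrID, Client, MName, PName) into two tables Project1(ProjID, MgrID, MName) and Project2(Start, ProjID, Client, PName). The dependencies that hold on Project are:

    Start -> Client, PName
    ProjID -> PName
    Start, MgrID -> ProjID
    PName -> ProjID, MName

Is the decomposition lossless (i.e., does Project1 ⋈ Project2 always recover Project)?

No

Common attributes: Project1 ∩ Project2 = {ProjID}.
Closure of {ProjID}: ProjID → PName applies, adding PName; PName → ProjID, MName applies, adding MName. So (ProjID)⁺ = {ProjID, MName, PName}.
The closure contains neither all of Project1 = {ProjID, MgrID, MName} nor all of Project2 = {Start, ProjID, Client, PName}, so the common attributes are not a superkey of either fragment. The join is lossy.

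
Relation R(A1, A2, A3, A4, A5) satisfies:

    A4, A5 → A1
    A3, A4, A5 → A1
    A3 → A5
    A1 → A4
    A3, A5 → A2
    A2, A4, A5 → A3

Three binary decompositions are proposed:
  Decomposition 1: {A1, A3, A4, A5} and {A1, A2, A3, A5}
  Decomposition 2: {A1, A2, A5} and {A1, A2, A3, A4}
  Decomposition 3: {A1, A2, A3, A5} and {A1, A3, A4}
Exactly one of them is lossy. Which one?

Decomposition 1: common = {A1, A3, A5}, closure = {A1, A2, A3, A4, A5} → lossless.
Decomposition 2: common = {A1, A2}, closure = {A1, A2, A4} → lossy.
Decomposition 3: common = {A1, A3}, closure = {A1, A2, A3, A4, A5} → lossless.

Decomposition 2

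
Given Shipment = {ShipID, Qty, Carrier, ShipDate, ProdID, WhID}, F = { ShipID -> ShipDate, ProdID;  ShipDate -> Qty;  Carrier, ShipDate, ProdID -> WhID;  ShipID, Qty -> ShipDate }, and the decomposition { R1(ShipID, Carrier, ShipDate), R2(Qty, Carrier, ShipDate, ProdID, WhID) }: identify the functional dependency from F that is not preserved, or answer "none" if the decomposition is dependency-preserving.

ShipID -> ShipDate, ProdID

Check ShipID → ShipDate, ProdID: no single fragment contains all of {ShipID, ShipDate, ProdID}, and the restricted closure of {ShipID} across the fragments never reaches {ShipDate, ProdID}.
ShipDate → Qty is preserved.
Carrier, ShipDate, ProdID → WhID is preserved.
ShipID, Qty → ShipDate is preserved.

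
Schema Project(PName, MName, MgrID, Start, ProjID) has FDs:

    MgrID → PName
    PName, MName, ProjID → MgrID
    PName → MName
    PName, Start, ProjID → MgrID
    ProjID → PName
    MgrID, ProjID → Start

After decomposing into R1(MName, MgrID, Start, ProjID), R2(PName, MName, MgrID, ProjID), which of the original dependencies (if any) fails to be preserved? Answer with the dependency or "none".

none

MgrID → PName lies within R2.
PName, MName, ProjID → MgrID lies within R2.
PName → MName lies within R2.
PName, Start, ProjID → MgrID: restricted closure across fragments reaches MgrID.
ProjID → PName lies within R2.
MgrID, ProjID → Start lies within R1.
Every dependency is enforceable on the fragments, so the decomposition is dependency-preserving.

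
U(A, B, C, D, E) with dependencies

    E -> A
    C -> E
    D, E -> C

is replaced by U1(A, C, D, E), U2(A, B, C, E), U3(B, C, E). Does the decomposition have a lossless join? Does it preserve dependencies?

lossy but dependency-preserving

Lossless test (chase): Rows 1 and 3 agree on E; apply E→A and equate their A entries. No row becomes fully distinguished — the join is lossy.
Dependency preservation: every FD's attributes lie within a single fragment, so each can be enforced locally — preserved.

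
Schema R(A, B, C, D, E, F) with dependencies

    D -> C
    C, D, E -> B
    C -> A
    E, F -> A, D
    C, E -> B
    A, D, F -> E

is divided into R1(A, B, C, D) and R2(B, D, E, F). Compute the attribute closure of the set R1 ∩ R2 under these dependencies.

R1 ∩ R2 = {B, D}.
D → C applies, adding C
C → A applies, adding A
Closure: {A, B, C, D}.

A, B, C, D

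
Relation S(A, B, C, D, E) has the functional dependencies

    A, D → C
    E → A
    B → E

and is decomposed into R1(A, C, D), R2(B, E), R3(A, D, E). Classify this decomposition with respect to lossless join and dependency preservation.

lossy but dependency-preserving

Lossless test (chase): Rows 1 and 3 agree on A, D; apply A, D→C and equate their C entries. Rows 2 and 3 agree on E; apply E→A and equate their A entries. No row becomes fully distinguished — the join is lossy.
Dependency preservation: every FD's attributes lie within a single fragment, so each can be enforced locally — preserved.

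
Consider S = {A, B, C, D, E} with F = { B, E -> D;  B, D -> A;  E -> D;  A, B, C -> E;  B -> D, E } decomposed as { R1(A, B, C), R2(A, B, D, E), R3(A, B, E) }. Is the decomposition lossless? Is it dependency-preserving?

lossless and dependency-preserving

Lossless test (chase): Rows 2 and 3 agree on B, E; apply B, E→D and equate their D entries. Rows 1 and 2 agree on B; apply B→D, E and equate their D, E entries. Row 1 is now all distinguished symbols — the join is lossless.
Dependency preservation: A, B, C → E is not contained in any single fragment, but the restricted closure of its left-hand side across the fragments still reaches the right-hand side; the remaining FDs each lie inside some fragment. All dependencies are preserved.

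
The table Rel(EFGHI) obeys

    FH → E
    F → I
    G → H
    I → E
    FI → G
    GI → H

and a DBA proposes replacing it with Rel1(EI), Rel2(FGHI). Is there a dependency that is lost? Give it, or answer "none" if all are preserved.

none

FH → E: restricted closure across fragments reaches E.
F → I lies within Rel2.
G → H lies within Rel2.
I → E lies within Rel1.
FI → G lies within Rel2.
GI → H lies within Rel2.
Every dependency is enforceable on the fragments, so the decomposition is dependency-preserving.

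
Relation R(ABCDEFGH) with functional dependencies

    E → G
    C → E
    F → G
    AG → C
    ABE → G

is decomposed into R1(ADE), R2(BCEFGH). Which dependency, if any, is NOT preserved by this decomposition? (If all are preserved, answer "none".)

AG → C

Check AG → C: no single fragment contains all of {ACG}, and the restricted closure of {AG} across the fragments never reaches {C}.
E → G is preserved.
C → E is preserved.
F → G is preserved.
ABE → G is preserved.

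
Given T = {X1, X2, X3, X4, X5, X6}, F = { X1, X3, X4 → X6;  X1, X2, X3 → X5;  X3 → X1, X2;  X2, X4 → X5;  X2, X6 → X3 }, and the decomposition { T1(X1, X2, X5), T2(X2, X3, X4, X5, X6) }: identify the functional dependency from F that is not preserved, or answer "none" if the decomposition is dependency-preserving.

Check X3 → X1, X2: no single fragment contains all of {X1, X2, X3}, and the restricted closure of {X3} across the fragments never reaches {X1, X2}.
X1, X3, X4 → X6 is preserved.
X1, X2, X3 → X5 is preserved.
X2, X4 → X5 is preserved.
X2, X6 → X3 is preserved.

X3 → X1, X2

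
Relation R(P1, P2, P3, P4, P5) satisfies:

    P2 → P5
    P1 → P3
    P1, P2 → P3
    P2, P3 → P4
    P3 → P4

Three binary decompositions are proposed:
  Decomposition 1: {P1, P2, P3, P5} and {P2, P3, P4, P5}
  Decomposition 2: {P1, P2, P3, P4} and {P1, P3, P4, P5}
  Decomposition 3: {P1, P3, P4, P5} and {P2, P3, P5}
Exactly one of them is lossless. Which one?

Decomposition 1

Decomposition 1: common = {P2, P3, P5}, closure = {P2, P3, P4, P5} → lossless.
Decomposition 2: common = {P1, P3, P4}, closure = {P1, P3, P4} → lossy.
Decomposition 3: common = {P3, P5}, closure = {P3, P4, P5} → lossy.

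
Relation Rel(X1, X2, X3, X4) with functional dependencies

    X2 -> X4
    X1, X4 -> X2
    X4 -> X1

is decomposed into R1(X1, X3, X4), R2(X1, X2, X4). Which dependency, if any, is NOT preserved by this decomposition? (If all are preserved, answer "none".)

X2 → X4 lies within R2.
X1, X4 → X2 lies within R2.
X4 → X1 lies within R1.
Every dependency is enforceable on the fragments, so the decomposition is dependency-preserving.

none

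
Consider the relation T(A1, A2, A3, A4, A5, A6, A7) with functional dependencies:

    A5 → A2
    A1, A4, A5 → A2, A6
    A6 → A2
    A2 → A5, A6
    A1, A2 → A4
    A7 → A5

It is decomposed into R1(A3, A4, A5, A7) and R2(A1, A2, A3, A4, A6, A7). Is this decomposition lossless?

Common attributes: R1 ∩ R2 = {A3, A4, A7}.
Closure of {A3, A4, A7}: A7 → A5 applies, adding A5; A5 → A2 applies, adding A2; A2 → A5, A6 applies, adding A6. So (A3, A4, A7)⁺ = {A2, A3, A4, A5, A6, A7}.
This closure contains every attribute of R1, so R1 ∩ R2 → R1. The join is lossless.

Yes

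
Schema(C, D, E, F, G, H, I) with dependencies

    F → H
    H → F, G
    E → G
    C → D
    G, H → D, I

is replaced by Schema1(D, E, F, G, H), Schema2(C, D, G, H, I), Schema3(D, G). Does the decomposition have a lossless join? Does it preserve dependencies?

lossy but dependency-preserving

Lossless test (chase): Rows 1 and 2 agree on H; apply H→F, G and equate their F, G entries. Rows 1 and 2 agree on G, H; apply G, H→D, I and equate their D, I entries. No row becomes fully distinguished — the join is lossy.
Dependency preservation: every FD's attributes lie within a single fragment, so each can be enforced locally — preserved.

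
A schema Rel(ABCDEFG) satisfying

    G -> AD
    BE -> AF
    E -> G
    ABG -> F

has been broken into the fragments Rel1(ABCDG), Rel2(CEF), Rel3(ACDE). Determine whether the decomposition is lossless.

Chase test. Columns are ABCDEFG; row i has aⱼ where attribute j ∈ Reli, else bᵢⱼ.
Initial tableau (one row per fragment):
  row 1: a1 a2 a3 a4 b15 b16 a7
  row 2: b21 b22 a3 b24 a5 a6 b27
  row 3: a1 b32 a3 a4 a5 b36 b37
Rows 2 and 3 agree on E; apply E→G and equate their G entries.
Rows 2 and 3 agree on G; apply G→AD and equate their AD entries.
No row becomes fully distinguished — the join is lossy.

No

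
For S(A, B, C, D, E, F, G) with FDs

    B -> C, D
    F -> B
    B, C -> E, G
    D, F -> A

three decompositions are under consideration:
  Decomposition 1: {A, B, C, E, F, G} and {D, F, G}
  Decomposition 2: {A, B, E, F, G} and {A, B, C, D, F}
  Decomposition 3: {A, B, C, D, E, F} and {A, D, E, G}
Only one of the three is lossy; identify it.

Decomposition 1: common = {F, G}, closure = {A, B, C, D, E, F, G} → lossless.
Decomposition 2: common = {A, B, F}, closure = {A, B, C, D, E, F, G} → lossless.
Decomposition 3: common = {A, D, E}, closure = {A, D, E} → lossy.

Decomposition 3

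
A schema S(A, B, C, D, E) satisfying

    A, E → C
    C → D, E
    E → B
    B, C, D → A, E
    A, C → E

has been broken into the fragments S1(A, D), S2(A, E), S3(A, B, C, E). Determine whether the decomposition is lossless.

Chase test. Columns are A, B, C, D, E; row i has aⱼ where attribute j ∈ Si, else bᵢⱼ.
Initial tableau (one row per fragment):
  row 1: a1 b12 b13 a4 b15
  row 2: a1 b22 b23 b24 a5
  row 3: a1 a2 a3 b34 a5
Rows 2 and 3 agree on A, E; apply A, E→C and equate their C entries.
Rows 2 and 3 agree on C; apply C→D, E and equate their D, E entries.
Rows 2 and 3 agree on E; apply E→B and equate their B entries.
No row becomes fully distinguished — the join is lossy.

No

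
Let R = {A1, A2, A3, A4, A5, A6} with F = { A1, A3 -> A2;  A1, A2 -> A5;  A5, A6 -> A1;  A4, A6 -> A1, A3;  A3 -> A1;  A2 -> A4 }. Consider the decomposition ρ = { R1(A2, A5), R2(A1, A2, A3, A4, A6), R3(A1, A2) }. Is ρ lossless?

No

Chase test. Columns are A1, A2, A3, A4, A5, A6; row i has aⱼ where attribute j ∈ Ri, else bᵢⱼ.
Initial tableau (one row per fragment):
  row 1: b11 a2 b13 b14 a5 b16
  row 2: a1 a2 a3 a4 b25 a6
  row 3: a1 a2 b33 b34 b35 b36
Rows 2 and 3 agree on A1, A2; apply A1, A2→A5 and equate their A5 entries.
Rows 1 and 2 agree on A2; apply A2→A4 and equate their A4 entries.
Rows 1 and 3 agree on A2; apply A2→A4 and equate their A4 entries.
No row becomes fully distinguished — the join is lossy.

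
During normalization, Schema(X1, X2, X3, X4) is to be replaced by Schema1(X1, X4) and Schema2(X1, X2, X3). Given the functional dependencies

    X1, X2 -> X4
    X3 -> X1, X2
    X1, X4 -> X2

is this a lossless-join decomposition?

No

Common attributes: Schema1 ∩ Schema2 = {X1}.
No dependency enlarges {X1}, so (X1)⁺ = {X1}.
The closure contains neither all of Schema1 = {X1, X4} nor all of Schema2 = {X1, X2, X3}, so the common attributes are not a superkey of either fragment. The join is lossy.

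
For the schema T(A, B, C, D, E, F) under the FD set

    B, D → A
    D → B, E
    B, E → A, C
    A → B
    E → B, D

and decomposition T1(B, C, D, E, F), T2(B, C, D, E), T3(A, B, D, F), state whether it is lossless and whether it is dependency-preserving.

lossless and dependency-preserving

Lossless test (chase): Rows 1 and 2 agree on B, D; apply B, D→A and equate their A entries. Rows 1 and 3 agree on B, D; apply B, D→A and equate their A entries. Rows 1 and 3 agree on D; apply D→B, E and equate their B, E entries. Rows 1 and 3 agree on B, E; apply B, E→A, C and equate their A, C entries. Row 1 is now all distinguished symbols — the join is lossless.
Dependency preservation: B, E → A, C is not contained in any single fragment, but the restricted closure of its left-hand side across the fragments still reaches the right-hand side; the remaining FDs each lie inside some fragment. All dependencies are preserved.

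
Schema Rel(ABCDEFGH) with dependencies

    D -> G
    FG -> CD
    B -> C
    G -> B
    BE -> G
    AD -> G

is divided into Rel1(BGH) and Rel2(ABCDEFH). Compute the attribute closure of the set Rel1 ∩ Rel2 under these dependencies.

Rel1 ∩ Rel2 = {BH}.
B → C applies, adding C
Closure: {BCH}.

BCH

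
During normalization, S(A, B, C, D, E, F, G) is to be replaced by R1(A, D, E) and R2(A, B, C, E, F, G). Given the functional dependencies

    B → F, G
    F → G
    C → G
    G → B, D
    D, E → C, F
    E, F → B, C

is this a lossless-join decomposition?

No

Common attributes: R1 ∩ R2 = {A, E}.
No dependency enlarges {A, E}, so (A, E)⁺ = {A, E}.
The closure contains neither all of R1 = {A, D, E} nor all of R2 = {A, B, C, E, F, G}, so the common attributes are not a superkey of either fragment. The join is lossy.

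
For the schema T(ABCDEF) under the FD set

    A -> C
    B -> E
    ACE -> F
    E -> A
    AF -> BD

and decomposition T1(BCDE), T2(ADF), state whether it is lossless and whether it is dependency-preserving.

lossy and not dependency-preserving

Lossless test: (D)⁺ = {D}, which is a superkey of neither fragment — lossy.
Dependency preservation: the restricted closure of {A} across the fragments never reaches {C}, so A → C cannot be enforced without a join — not preserved.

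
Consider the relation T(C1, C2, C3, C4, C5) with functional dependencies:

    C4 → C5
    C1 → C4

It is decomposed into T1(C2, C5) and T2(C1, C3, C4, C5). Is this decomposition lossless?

No

Common attributes: T1 ∩ T2 = {C5}.
No dependency enlarges {C5}, so (C5)⁺ = {C5}.
The closure contains neither all of T1 = {C2, C5} nor all of T2 = {C1, C3, C4, C5}, so the common attributes are not a superkey of either fragment. The join is lossy.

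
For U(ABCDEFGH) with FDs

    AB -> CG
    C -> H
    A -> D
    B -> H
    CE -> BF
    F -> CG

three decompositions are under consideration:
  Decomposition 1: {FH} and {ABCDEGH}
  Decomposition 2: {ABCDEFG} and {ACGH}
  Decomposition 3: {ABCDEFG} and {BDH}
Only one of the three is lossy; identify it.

Decomposition 1: common = {H}, closure = {H} → lossy.
Decomposition 2: common = {ACG}, closure = {ACDGH} → lossless.
Decomposition 3: common = {BD}, closure = {BDH} → lossless.

Decomposition 1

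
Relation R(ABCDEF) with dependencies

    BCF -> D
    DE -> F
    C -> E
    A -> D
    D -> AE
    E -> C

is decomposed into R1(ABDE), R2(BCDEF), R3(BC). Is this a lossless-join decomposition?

Chase test. Columns are ABCDEF; row i has aⱼ where attribute j ∈ Ri, else bᵢⱼ.
Initial tableau (one row per fragment):
  row 1: a1 a2 b13 a4 a5 b16
  row 2: b21 a2 a3 a4 a5 a6
  row 3: b31 a2 a3 b34 b35 b36
Rows 1 and 2 agree on DE; apply DE→F and equate their F entries.
Rows 2 and 3 agree on C; apply C→E and equate their E entries.
Rows 1 and 2 agree on D; apply D→AE and equate their AE entries.
Rows 1 and 2 agree on E; apply E→C and equate their C entries.
Row 1 is now all distinguished symbols — the join is lossless.

Yes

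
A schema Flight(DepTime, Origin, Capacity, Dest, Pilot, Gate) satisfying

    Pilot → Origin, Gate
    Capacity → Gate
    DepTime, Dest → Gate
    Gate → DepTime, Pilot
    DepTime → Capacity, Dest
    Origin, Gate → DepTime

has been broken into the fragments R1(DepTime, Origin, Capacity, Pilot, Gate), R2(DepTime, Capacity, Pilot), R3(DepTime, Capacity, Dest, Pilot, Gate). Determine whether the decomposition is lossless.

Yes

Chase test. Columns are DepTime, Origin, Capacity, Dest, Pilot, Gate; row i has aⱼ where attribute j ∈ Ri, else bᵢⱼ.
Initial tableau (one row per fragment):
  row 1: a1 a2 a3 b14 a5 a6
  row 2: a1 b22 a3 b24 a5 b26
  row 3: a1 b32 a3 a4 a5 a6
Rows 1 and 2 agree on Pilot; apply Pilot→Origin, Gate and equate their Origin, Gate entries.
Rows 1 and 3 agree on Pilot; apply Pilot→Origin, Gate and equate their Origin, Gate entries.
Rows 1 and 2 agree on DepTime; apply DepTime→Capacity, Dest and equate their Capacity, Dest entries.
Rows 1 and 3 agree on DepTime; apply DepTime→Capacity, Dest and equate their Capacity, Dest entries.
Row 1 is now all distinguished symbols — the join is lossless.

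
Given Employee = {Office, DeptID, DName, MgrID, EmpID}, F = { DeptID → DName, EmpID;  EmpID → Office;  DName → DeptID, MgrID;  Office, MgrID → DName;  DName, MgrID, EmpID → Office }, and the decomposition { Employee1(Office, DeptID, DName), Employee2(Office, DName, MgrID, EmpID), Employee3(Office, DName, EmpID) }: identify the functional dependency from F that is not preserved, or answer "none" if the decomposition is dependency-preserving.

none

DeptID → DName, EmpID: restricted closure across fragments reaches DName, EmpID.
EmpID → Office lies within Employee2.
DName → DeptID, MgrID: restricted closure across fragments reaches DeptID, MgrID.
Office, MgrID → DName lies within Employee2.
DName, MgrID, EmpID → Office lies within Employee2.
Every dependency is enforceable on the fragments, so the decomposition is dependency-preserving.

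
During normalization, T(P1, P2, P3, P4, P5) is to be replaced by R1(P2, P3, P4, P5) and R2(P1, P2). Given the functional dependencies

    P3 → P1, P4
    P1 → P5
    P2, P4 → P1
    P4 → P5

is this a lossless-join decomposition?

No

Common attributes: R1 ∩ R2 = {P2}.
No dependency enlarges {P2}, so (P2)⁺ = {P2}.
The closure contains neither all of R1 = {P2, P3, P4, P5} nor all of R2 = {P1, P2}, so the common attributes are not a superkey of either fragment. The join is lossy.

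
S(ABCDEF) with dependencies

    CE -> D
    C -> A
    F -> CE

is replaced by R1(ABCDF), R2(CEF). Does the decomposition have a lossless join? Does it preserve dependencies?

Lossless test: (CF)⁺ = {ACDEF}, which contains all of one fragment — lossless.
Dependency preservation: the restricted closure of {CE} across the fragments never reaches {D}, so CE → D cannot be enforced without a join — not preserved.

lossless but not dependency-preserving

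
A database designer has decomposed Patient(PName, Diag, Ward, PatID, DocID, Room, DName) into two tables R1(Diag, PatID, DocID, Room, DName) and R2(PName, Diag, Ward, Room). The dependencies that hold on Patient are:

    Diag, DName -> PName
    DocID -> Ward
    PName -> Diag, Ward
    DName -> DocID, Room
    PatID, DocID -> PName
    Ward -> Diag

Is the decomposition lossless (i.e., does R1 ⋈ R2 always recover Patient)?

No

Common attributes: R1 ∩ R2 = {Diag, Room}.
No dependency enlarges {Diag, Room}, so (Diag, Room)⁺ = {Diag, Room}.
The closure contains neither all of R1 = {Diag, PatID, DocID, Room, DName} nor all of R2 = {PName, Diag, Ward, Room}, so the common attributes are not a superkey of either fragment. The join is lossy.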